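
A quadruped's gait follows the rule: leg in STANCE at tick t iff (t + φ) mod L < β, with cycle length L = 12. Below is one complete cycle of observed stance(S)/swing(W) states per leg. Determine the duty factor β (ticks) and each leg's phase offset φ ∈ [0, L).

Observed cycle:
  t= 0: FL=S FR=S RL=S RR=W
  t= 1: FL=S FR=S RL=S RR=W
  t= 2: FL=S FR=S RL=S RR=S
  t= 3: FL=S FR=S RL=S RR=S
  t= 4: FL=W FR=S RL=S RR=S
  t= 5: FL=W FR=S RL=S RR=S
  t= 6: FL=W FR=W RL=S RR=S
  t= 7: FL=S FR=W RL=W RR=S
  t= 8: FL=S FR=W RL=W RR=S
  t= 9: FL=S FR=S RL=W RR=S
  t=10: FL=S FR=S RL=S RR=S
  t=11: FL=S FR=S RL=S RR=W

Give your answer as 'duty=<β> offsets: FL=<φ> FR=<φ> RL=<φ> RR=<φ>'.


duty=9 offsets: FL=5 FR=3 RL=2 RR=10

duty β = stance ticks per leg = 9
FL: stance ticks = 9; W→S at t=7 → φ=5
FR: stance ticks = 9; W→S at t=9 → φ=3
RL: stance ticks = 9; W→S at t=10 → φ=2
RR: stance ticks = 9; W→S at t=2 → φ=10


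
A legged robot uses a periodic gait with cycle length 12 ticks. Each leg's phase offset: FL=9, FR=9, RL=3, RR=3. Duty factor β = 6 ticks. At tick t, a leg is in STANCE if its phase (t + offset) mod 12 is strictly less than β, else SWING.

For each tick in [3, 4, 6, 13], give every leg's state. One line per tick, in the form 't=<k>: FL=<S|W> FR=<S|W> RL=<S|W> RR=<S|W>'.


t=3: phase=(0,0,6,6) vs β=6 → FL=S FR=S RL=W RR=W
t=4: phase=(1,1,7,7) vs β=6 → FL=S FR=S RL=W RR=W
t=6: phase=(3,3,9,9) vs β=6 → FL=S FR=S RL=W RR=W
t=13: phase=(10,10,4,4) vs β=6 → FL=W FR=W RL=S RR=S

t=3: FL=S FR=S RL=W RR=W
t=4: FL=S FR=S RL=W RR=W
t=6: FL=S FR=S RL=W RR=W
t=13: FL=W FR=W RL=S RR=S


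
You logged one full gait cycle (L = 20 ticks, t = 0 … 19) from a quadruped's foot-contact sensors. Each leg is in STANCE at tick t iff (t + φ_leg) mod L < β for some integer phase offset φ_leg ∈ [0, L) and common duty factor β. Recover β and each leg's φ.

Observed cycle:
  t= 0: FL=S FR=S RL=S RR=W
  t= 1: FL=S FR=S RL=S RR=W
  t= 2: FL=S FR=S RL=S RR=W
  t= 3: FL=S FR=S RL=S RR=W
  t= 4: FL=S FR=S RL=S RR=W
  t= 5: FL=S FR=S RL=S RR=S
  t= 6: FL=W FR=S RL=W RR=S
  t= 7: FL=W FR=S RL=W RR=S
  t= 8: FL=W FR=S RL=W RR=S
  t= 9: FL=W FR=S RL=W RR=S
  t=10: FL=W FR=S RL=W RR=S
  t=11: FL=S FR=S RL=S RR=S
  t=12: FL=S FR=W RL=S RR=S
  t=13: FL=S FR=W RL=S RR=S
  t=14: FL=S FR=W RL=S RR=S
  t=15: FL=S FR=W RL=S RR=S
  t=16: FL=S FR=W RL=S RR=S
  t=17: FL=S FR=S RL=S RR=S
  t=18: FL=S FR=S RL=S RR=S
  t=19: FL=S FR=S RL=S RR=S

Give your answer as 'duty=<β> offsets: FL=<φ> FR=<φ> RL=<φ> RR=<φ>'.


duty=15 offsets: FL=9 FR=3 RL=9 RR=15

duty β = stance ticks per leg = 15
FL: stance ticks = 15; W→S at t=11 → φ=9
FR: stance ticks = 15; W→S at t=17 → φ=3
RL: stance ticks = 15; W→S at t=11 → φ=9
RR: stance ticks = 15; W→S at t=5 → φ=15


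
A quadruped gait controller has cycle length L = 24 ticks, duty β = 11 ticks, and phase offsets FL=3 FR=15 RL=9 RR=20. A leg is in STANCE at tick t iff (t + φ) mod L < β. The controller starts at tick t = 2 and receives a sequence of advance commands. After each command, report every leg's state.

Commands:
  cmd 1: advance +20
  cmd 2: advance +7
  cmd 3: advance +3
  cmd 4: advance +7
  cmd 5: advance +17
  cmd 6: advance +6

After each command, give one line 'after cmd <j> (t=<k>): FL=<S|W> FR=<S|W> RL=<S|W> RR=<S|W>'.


start t=2: FL=S FR=W RL=W RR=W
cmd 1: advance +20 → t=22, phase=(1,13,7,18) → FL=S FR=W RL=S RR=W
cmd 2: advance +7 → t=29, phase=(8,20,14,1) → FL=S FR=W RL=W RR=S
cmd 3: advance +3 → t=32, phase=(11,23,17,4) → FL=W FR=W RL=W RR=S
cmd 4: advance +7 → t=39, phase=(18,6,0,11) → FL=W FR=S RL=S RR=W
cmd 5: advance +17 → t=56, phase=(11,23,17,4) → FL=W FR=W RL=W RR=S
cmd 6: advance +6 → t=62, phase=(17,5,23,10) → FL=W FR=S RL=W RR=S

after cmd 1 (t=22): FL=S FR=W RL=S RR=W
after cmd 2 (t=29): FL=S FR=W RL=W RR=S
after cmd 3 (t=32): FL=W FR=W RL=W RR=S
after cmd 4 (t=39): FL=W FR=S RL=S RR=W
after cmd 5 (t=56): FL=W FR=W RL=W RR=S
after cmd 6 (t=62): FL=W FR=S RL=W RR=S


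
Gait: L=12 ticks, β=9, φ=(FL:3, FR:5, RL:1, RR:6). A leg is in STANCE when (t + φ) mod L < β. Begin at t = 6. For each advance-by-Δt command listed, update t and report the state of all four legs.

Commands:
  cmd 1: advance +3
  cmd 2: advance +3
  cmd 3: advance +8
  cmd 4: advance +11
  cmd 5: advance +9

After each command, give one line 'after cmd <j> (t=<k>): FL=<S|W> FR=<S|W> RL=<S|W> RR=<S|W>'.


start t=6: FL=W FR=W RL=S RR=S
cmd 1: advance +3 → t=9, phase=(0,2,10,3) → FL=S FR=S RL=W RR=S
cmd 2: advance +3 → t=12, phase=(3,5,1,6) → FL=S FR=S RL=S RR=S
cmd 3: advance +8 → t=20, phase=(11,1,9,2) → FL=W FR=S RL=W RR=S
cmd 4: advance +11 → t=31, phase=(10,0,8,1) → FL=W FR=S RL=S RR=S
cmd 5: advance +9 → t=40, phase=(7,9,5,10) → FL=S FR=W RL=S RR=W

after cmd 1 (t=9): FL=S FR=S RL=W RR=S
after cmd 2 (t=12): FL=S FR=S RL=S RR=S
after cmd 3 (t=20): FL=W FR=S RL=W RR=S
after cmd 4 (t=31): FL=W FR=S RL=S RR=S
after cmd 5 (t=40): FL=S FR=W RL=S RR=W


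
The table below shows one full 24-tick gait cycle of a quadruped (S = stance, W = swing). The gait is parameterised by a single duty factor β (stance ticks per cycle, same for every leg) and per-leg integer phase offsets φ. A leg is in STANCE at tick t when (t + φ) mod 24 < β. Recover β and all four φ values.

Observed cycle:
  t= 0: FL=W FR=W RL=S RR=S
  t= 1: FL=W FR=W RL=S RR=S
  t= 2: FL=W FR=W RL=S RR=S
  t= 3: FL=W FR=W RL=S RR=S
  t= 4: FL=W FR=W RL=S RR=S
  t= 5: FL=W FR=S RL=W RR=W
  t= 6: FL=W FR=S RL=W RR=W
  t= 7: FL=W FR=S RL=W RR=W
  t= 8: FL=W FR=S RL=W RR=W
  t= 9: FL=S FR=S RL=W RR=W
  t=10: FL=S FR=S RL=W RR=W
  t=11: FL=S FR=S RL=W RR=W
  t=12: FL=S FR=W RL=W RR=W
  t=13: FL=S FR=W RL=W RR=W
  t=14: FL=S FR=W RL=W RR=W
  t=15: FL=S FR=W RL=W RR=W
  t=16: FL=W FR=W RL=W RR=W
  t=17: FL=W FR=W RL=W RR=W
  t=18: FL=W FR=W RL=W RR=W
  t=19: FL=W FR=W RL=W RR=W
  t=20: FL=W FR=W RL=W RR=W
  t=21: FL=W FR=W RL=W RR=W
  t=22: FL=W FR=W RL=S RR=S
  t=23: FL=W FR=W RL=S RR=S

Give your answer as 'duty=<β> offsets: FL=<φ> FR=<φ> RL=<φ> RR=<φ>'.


duty β = stance ticks per leg = 7
FL: stance ticks = 7; W→S at t=9 → φ=15
FR: stance ticks = 7; W→S at t=5 → φ=19
RL: stance ticks = 7; W→S at t=22 → φ=2
RR: stance ticks = 7; W→S at t=22 → φ=2

duty=7 offsets: FL=15 FR=19 RL=2 RR=2


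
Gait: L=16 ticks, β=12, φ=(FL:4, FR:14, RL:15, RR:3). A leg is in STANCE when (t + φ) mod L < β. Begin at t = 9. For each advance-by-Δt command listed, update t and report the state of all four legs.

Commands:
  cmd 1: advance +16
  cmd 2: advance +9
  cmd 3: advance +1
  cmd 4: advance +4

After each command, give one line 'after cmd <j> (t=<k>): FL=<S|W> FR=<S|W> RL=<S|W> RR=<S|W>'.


start t=9: FL=W FR=S RL=S RR=W
cmd 1: advance +16 → t=25, phase=(13,7,8,12) → FL=W FR=S RL=S RR=W
cmd 2: advance +9 → t=34, phase=(6,0,1,5) → FL=S FR=S RL=S RR=S
cmd 3: advance +1 → t=35, phase=(7,1,2,6) → FL=S FR=S RL=S RR=S
cmd 4: advance +4 → t=39, phase=(11,5,6,10) → FL=S FR=S RL=S RR=S

after cmd 1 (t=25): FL=W FR=S RL=S RR=W
after cmd 2 (t=34): FL=S FR=S RL=S RR=S
after cmd 3 (t=35): FL=S FR=S RL=S RR=S
after cmd 4 (t=39): FL=S FR=S RL=S RR=S


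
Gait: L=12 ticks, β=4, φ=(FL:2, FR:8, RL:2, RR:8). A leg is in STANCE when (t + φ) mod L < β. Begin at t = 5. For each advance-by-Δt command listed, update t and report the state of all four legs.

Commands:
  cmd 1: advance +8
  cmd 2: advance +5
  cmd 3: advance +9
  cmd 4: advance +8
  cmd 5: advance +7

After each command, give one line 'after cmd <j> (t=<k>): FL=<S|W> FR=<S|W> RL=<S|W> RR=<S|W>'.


after cmd 1 (t=13): FL=S FR=W RL=S RR=W
after cmd 2 (t=18): FL=W FR=S RL=W RR=S
after cmd 3 (t=27): FL=W FR=W RL=W RR=W
after cmd 4 (t=35): FL=S FR=W RL=S RR=W
after cmd 5 (t=42): FL=W FR=S RL=W RR=S

start t=5: FL=W FR=S RL=W RR=S
cmd 1: advance +8 → t=13, phase=(3,9,3,9) → FL=S FR=W RL=S RR=W
cmd 2: advance +5 → t=18, phase=(8,2,8,2) → FL=W FR=S RL=W RR=S
cmd 3: advance +9 → t=27, phase=(5,11,5,11) → FL=W FR=W RL=W RR=W
cmd 4: advance +8 → t=35, phase=(1,7,1,7) → FL=S FR=W RL=S RR=W
cmd 5: advance +7 → t=42, phase=(8,2,8,2) → FL=W FR=S RL=W RR=S


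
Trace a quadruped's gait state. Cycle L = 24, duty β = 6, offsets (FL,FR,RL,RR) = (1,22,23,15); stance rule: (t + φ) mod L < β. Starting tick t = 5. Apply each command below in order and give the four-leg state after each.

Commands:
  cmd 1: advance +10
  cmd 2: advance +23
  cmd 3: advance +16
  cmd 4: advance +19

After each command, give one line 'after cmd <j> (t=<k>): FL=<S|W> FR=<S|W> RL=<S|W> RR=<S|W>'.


after cmd 1 (t=15): FL=W FR=W RL=W RR=W
after cmd 2 (t=38): FL=W FR=W RL=W RR=S
after cmd 3 (t=54): FL=W FR=S RL=S RR=W
after cmd 4 (t=73): FL=S FR=W RL=S RR=W

start t=5: FL=W FR=S RL=S RR=W
cmd 1: advance +10 → t=15, phase=(16,13,14,6) → FL=W FR=W RL=W RR=W
cmd 2: advance +23 → t=38, phase=(15,12,13,5) → FL=W FR=W RL=W RR=S
cmd 3: advance +16 → t=54, phase=(7,4,5,21) → FL=W FR=S RL=S RR=W
cmd 4: advance +19 → t=73, phase=(2,23,0,16) → FL=S FR=W RL=S RR=W


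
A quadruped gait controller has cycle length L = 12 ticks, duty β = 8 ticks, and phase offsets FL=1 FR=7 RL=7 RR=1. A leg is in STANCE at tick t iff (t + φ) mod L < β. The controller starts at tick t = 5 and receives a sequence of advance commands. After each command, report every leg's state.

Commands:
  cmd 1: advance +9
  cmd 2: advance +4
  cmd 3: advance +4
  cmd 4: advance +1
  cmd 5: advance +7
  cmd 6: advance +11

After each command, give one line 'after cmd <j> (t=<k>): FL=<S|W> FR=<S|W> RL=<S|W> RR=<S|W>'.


after cmd 1 (t=14): FL=S FR=W RL=W RR=S
after cmd 2 (t=18): FL=S FR=S RL=S RR=S
after cmd 3 (t=22): FL=W FR=S RL=S RR=W
after cmd 4 (t=23): FL=S FR=S RL=S RR=S
after cmd 5 (t=30): FL=S FR=S RL=S RR=S
after cmd 6 (t=41): FL=S FR=S RL=S RR=S

start t=5: FL=S FR=S RL=S RR=S
cmd 1: advance +9 → t=14, phase=(3,9,9,3) → FL=S FR=W RL=W RR=S
cmd 2: advance +4 → t=18, phase=(7,1,1,7) → FL=S FR=S RL=S RR=S
cmd 3: advance +4 → t=22, phase=(11,5,5,11) → FL=W FR=S RL=S RR=W
cmd 4: advance +1 → t=23, phase=(0,6,6,0) → FL=S FR=S RL=S RR=S
cmd 5: advance +7 → t=30, phase=(7,1,1,7) → FL=S FR=S RL=S RR=S
cmd 6: advance +11 → t=41, phase=(6,0,0,6) → FL=S FR=S RL=S RR=S


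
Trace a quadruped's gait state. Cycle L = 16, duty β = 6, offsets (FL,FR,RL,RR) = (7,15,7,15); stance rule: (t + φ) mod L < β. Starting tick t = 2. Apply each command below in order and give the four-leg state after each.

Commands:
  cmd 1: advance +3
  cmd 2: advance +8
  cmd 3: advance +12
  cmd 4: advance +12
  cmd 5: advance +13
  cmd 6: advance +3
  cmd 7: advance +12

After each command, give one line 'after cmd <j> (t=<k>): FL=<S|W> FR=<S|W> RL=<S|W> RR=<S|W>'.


after cmd 1 (t=5): FL=W FR=S RL=W RR=S
after cmd 2 (t=13): FL=S FR=W RL=S RR=W
after cmd 3 (t=25): FL=S FR=W RL=S RR=W
after cmd 4 (t=37): FL=W FR=S RL=W RR=S
after cmd 5 (t=50): FL=W FR=S RL=W RR=S
after cmd 6 (t=53): FL=W FR=S RL=W RR=S
after cmd 7 (t=65): FL=W FR=S RL=W RR=S

start t=2: FL=W FR=S RL=W RR=S
cmd 1: advance +3 → t=5, phase=(12,4,12,4) → FL=W FR=S RL=W RR=S
cmd 2: advance +8 → t=13, phase=(4,12,4,12) → FL=S FR=W RL=S RR=W
cmd 3: advance +12 → t=25, phase=(0,8,0,8) → FL=S FR=W RL=S RR=W
cmd 4: advance +12 → t=37, phase=(12,4,12,4) → FL=W FR=S RL=W RR=S
cmd 5: advance +13 → t=50, phase=(9,1,9,1) → FL=W FR=S RL=W RR=S
cmd 6: advance +3 → t=53, phase=(12,4,12,4) → FL=W FR=S RL=W RR=S
cmd 7: advance +12 → t=65, phase=(8,0,8,0) → FL=W FR=S RL=W RR=S


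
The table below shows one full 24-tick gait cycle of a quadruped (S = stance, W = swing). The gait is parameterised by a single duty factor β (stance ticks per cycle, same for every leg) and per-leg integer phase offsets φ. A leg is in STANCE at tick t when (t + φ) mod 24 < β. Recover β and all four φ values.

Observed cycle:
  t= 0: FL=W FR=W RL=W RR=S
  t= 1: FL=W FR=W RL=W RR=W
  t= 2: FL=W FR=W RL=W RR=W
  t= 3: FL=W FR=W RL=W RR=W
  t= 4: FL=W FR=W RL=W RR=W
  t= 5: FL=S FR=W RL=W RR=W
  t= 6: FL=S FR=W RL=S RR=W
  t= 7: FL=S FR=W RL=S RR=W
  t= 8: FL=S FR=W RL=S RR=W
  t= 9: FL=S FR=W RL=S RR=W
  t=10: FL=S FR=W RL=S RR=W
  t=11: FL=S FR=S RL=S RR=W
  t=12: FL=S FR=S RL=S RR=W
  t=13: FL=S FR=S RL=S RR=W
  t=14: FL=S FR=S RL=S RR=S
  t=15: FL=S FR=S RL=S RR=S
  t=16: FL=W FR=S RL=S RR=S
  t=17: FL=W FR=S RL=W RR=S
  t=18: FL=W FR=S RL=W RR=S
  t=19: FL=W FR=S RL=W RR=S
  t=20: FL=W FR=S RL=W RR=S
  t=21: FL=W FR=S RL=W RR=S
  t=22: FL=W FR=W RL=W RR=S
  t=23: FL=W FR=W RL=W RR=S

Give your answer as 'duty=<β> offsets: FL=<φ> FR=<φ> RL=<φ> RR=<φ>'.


duty β = stance ticks per leg = 11
FL: stance ticks = 11; W→S at t=5 → φ=19
FR: stance ticks = 11; W→S at t=11 → φ=13
RL: stance ticks = 11; W→S at t=6 → φ=18
RR: stance ticks = 11; W→S at t=14 → φ=10

duty=11 offsets: FL=19 FR=13 RL=18 RR=10


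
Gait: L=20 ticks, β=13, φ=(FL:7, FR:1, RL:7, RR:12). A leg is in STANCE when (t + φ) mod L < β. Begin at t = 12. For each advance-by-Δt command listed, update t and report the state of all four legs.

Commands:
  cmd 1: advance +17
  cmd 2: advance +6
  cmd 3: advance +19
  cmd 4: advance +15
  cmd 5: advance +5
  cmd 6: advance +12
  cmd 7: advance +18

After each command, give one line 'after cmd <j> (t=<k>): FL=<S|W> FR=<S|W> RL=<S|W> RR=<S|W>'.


start t=12: FL=W FR=W RL=W RR=S
cmd 1: advance +17 → t=29, phase=(16,10,16,1) → FL=W FR=S RL=W RR=S
cmd 2: advance +6 → t=35, phase=(2,16,2,7) → FL=S FR=W RL=S RR=S
cmd 3: advance +19 → t=54, phase=(1,15,1,6) → FL=S FR=W RL=S RR=S
cmd 4: advance +15 → t=69, phase=(16,10,16,1) → FL=W FR=S RL=W RR=S
cmd 5: advance +5 → t=74, phase=(1,15,1,6) → FL=S FR=W RL=S RR=S
cmd 6: advance +12 → t=86, phase=(13,7,13,18) → FL=W FR=S RL=W RR=W
cmd 7: advance +18 → t=104, phase=(11,5,11,16) → FL=S FR=S RL=S RR=W

after cmd 1 (t=29): FL=W FR=S RL=W RR=S
after cmd 2 (t=35): FL=S FR=W RL=S RR=S
after cmd 3 (t=54): FL=S FR=W RL=S RR=S
after cmd 4 (t=69): FL=W FR=S RL=W RR=S
after cmd 5 (t=74): FL=S FR=W RL=S RR=S
after cmd 6 (t=86): FL=W FR=S RL=W RR=W
after cmd 7 (t=104): FL=S FR=S RL=S RR=W


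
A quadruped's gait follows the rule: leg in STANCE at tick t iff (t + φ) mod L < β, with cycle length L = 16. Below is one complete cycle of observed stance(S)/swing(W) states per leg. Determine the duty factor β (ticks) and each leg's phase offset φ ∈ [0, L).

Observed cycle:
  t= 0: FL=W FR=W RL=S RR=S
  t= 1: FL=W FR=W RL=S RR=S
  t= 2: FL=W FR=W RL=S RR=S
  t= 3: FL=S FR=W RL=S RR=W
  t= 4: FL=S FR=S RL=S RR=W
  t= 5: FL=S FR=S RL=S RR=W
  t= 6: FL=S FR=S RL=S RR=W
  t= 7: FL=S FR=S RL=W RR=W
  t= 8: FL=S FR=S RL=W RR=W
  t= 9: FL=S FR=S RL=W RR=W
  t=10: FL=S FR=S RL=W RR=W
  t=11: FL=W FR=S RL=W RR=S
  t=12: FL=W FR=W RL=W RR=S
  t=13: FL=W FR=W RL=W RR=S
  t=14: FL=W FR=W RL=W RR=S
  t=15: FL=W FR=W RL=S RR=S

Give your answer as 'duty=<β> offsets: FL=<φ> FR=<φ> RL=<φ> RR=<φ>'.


duty=8 offsets: FL=13 FR=12 RL=1 RR=5

duty β = stance ticks per leg = 8
FL: stance ticks = 8; W→S at t=3 → φ=13
FR: stance ticks = 8; W→S at t=4 → φ=12
RL: stance ticks = 8; W→S at t=15 → φ=1
RR: stance ticks = 8; W→S at t=11 → φ=5


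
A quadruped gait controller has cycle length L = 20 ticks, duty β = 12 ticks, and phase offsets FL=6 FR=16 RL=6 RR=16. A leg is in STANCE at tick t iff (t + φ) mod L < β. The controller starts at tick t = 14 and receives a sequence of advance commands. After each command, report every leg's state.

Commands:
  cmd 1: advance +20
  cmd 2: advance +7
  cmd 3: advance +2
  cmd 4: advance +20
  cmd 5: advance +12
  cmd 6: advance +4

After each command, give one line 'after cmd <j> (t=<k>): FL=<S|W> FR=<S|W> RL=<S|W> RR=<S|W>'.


after cmd 1 (t=34): FL=S FR=S RL=S RR=S
after cmd 2 (t=41): FL=S FR=W RL=S RR=W
after cmd 3 (t=43): FL=S FR=W RL=S RR=W
after cmd 4 (t=63): FL=S FR=W RL=S RR=W
after cmd 5 (t=75): FL=S FR=S RL=S RR=S
after cmd 6 (t=79): FL=S FR=W RL=S RR=W

start t=14: FL=S FR=S RL=S RR=S
cmd 1: advance +20 → t=34, phase=(0,10,0,10) → FL=S FR=S RL=S RR=S
cmd 2: advance +7 → t=41, phase=(7,17,7,17) → FL=S FR=W RL=S RR=W
cmd 3: advance +2 → t=43, phase=(9,19,9,19) → FL=S FR=W RL=S RR=W
cmd 4: advance +20 → t=63, phase=(9,19,9,19) → FL=S FR=W RL=S RR=W
cmd 5: advance +12 → t=75, phase=(1,11,1,11) → FL=S FR=S RL=S RR=S
cmd 6: advance +4 → t=79, phase=(5,15,5,15) → FL=S FR=W RL=S RR=W


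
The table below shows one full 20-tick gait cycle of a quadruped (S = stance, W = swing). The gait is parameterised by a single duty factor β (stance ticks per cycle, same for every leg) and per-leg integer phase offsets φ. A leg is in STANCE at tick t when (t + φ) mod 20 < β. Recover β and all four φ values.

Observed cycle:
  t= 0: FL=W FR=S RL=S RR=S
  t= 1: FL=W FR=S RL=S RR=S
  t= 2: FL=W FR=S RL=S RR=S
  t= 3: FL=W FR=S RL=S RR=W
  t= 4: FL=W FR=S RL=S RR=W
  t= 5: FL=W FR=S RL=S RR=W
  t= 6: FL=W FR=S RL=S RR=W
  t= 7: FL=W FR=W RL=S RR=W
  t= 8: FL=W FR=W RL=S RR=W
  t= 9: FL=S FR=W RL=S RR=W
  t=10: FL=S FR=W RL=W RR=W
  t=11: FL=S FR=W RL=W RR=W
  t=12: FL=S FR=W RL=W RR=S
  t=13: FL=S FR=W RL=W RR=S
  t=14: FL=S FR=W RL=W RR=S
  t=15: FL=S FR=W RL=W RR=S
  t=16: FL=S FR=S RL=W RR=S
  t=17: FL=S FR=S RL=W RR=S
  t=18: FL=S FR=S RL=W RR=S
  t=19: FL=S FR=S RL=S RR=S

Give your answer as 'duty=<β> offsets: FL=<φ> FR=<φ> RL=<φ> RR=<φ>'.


duty=11 offsets: FL=11 FR=4 RL=1 RR=8

duty β = stance ticks per leg = 11
FL: stance ticks = 11; W→S at t=9 → φ=11
FR: stance ticks = 11; W→S at t=16 → φ=4
RL: stance ticks = 11; W→S at t=19 → φ=1
RR: stance ticks = 11; W→S at t=12 → φ=8


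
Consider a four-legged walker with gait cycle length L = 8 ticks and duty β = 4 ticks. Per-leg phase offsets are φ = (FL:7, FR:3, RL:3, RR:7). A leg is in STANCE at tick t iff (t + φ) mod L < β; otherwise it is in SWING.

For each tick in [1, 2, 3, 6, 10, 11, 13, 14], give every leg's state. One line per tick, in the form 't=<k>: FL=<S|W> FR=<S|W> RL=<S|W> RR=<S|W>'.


t=1: phase=(0,4,4,0) vs β=4 → FL=S FR=W RL=W RR=S
t=2: phase=(1,5,5,1) vs β=4 → FL=S FR=W RL=W RR=S
t=3: phase=(2,6,6,2) vs β=4 → FL=S FR=W RL=W RR=S
t=6: phase=(5,1,1,5) vs β=4 → FL=W FR=S RL=S RR=W
t=10: phase=(1,5,5,1) vs β=4 → FL=S FR=W RL=W RR=S
t=11: phase=(2,6,6,2) vs β=4 → FL=S FR=W RL=W RR=S
t=13: phase=(4,0,0,4) vs β=4 → FL=W FR=S RL=S RR=W
t=14: phase=(5,1,1,5) vs β=4 → FL=W FR=S RL=S RR=W

t=1: FL=S FR=W RL=W RR=S
t=2: FL=S FR=W RL=W RR=S
t=3: FL=S FR=W RL=W RR=S
t=6: FL=W FR=S RL=S RR=W
t=10: FL=S FR=W RL=W RR=S
t=11: FL=S FR=W RL=W RR=S
t=13: FL=W FR=S RL=S RR=W
t=14: FL=W FR=S RL=S RR=W


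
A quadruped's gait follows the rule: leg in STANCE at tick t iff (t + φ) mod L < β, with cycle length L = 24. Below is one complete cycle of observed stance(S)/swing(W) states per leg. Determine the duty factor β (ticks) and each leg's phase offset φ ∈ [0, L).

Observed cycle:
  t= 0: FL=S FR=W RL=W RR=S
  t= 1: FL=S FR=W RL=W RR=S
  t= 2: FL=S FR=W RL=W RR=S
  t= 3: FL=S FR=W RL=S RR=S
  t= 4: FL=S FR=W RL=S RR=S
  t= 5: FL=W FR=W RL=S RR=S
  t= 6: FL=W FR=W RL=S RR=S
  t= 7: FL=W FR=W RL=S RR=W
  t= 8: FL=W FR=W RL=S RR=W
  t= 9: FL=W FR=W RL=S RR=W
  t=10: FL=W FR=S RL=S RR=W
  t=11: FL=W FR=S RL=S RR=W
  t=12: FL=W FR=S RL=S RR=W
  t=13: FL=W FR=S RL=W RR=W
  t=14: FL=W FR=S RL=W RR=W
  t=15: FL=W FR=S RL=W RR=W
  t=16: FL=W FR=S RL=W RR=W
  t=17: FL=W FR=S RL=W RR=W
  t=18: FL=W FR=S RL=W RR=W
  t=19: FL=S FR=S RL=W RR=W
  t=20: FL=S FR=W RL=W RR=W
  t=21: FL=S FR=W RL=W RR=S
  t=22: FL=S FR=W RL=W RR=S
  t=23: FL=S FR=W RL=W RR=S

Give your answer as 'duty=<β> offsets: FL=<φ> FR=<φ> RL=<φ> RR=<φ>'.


duty β = stance ticks per leg = 10
FL: stance ticks = 10; W→S at t=19 → φ=5
FR: stance ticks = 10; W→S at t=10 → φ=14
RL: stance ticks = 10; W→S at t=3 → φ=21
RR: stance ticks = 10; W→S at t=21 → φ=3

duty=10 offsets: FL=5 FR=14 RL=21 RR=3


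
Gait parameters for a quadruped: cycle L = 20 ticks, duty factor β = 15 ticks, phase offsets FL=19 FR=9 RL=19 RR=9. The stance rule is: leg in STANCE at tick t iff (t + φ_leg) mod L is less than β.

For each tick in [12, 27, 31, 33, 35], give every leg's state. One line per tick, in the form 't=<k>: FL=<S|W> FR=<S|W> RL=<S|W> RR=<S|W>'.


t=12: phase=(11,1,11,1) vs β=15 → FL=S FR=S RL=S RR=S
t=27: phase=(6,16,6,16) vs β=15 → FL=S FR=W RL=S RR=W
t=31: phase=(10,0,10,0) vs β=15 → FL=S FR=S RL=S RR=S
t=33: phase=(12,2,12,2) vs β=15 → FL=S FR=S RL=S RR=S
t=35: phase=(14,4,14,4) vs β=15 → FL=S FR=S RL=S RR=S

t=12: FL=S FR=S RL=S RR=S
t=27: FL=S FR=W RL=S RR=W
t=31: FL=S FR=S RL=S RR=S
t=33: FL=S FR=S RL=S RR=S
t=35: FL=S FR=S RL=S RR=S


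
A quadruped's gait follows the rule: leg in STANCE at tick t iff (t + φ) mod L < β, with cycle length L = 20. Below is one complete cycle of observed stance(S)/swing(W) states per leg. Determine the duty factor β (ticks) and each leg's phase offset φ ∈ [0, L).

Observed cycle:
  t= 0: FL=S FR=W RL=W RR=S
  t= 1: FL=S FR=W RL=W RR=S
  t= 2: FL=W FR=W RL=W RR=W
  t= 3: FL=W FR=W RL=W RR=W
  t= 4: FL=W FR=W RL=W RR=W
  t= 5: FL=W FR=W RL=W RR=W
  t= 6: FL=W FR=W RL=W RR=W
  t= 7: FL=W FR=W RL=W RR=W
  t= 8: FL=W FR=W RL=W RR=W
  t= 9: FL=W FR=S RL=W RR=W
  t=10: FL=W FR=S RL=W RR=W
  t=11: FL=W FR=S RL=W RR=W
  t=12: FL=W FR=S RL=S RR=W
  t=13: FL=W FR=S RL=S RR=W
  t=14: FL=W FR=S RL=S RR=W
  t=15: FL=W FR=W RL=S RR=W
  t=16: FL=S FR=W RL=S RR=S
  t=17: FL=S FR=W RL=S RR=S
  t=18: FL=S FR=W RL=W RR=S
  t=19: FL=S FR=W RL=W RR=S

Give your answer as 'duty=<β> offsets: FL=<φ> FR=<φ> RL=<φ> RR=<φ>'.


duty=6 offsets: FL=4 FR=11 RL=8 RR=4

duty β = stance ticks per leg = 6
FL: stance ticks = 6; W→S at t=16 → φ=4
FR: stance ticks = 6; W→S at t=9 → φ=11
RL: stance ticks = 6; W→S at t=12 → φ=8
RR: stance ticks = 6; W→S at t=16 → φ=4


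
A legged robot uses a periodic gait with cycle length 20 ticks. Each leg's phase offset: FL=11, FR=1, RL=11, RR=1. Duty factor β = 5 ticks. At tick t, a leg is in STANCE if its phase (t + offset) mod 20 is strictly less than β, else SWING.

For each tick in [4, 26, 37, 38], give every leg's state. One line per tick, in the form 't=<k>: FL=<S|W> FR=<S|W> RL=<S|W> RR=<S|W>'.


t=4: FL=W FR=W RL=W RR=W
t=26: FL=W FR=W RL=W RR=W
t=37: FL=W FR=W RL=W RR=W
t=38: FL=W FR=W RL=W RR=W

t=4: phase=(15,5,15,5) vs β=5 → FL=W FR=W RL=W RR=W
t=26: phase=(17,7,17,7) vs β=5 → FL=W FR=W RL=W RR=W
t=37: phase=(8,18,8,18) vs β=5 → FL=W FR=W RL=W RR=W
t=38: phase=(9,19,9,19) vs β=5 → FL=W FR=W RL=W RR=W


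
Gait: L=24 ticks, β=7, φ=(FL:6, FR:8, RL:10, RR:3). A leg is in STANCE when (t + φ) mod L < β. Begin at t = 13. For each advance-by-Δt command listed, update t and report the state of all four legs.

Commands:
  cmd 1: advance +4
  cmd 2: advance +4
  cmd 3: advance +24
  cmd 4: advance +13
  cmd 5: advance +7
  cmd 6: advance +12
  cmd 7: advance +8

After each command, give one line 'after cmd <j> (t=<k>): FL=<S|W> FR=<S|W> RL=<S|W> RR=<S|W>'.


start t=13: FL=W FR=W RL=W RR=W
cmd 1: advance +4 → t=17, phase=(23,1,3,20) → FL=W FR=S RL=S RR=W
cmd 2: advance +4 → t=21, phase=(3,5,7,0) → FL=S FR=S RL=W RR=S
cmd 3: advance +24 → t=45, phase=(3,5,7,0) → FL=S FR=S RL=W RR=S
cmd 4: advance +13 → t=58, phase=(16,18,20,13) → FL=W FR=W RL=W RR=W
cmd 5: advance +7 → t=65, phase=(23,1,3,20) → FL=W FR=S RL=S RR=W
cmd 6: advance +12 → t=77, phase=(11,13,15,8) → FL=W FR=W RL=W RR=W
cmd 7: advance +8 → t=85, phase=(19,21,23,16) → FL=W FR=W RL=W RR=W

after cmd 1 (t=17): FL=W FR=S RL=S RR=W
after cmd 2 (t=21): FL=S FR=S RL=W RR=S
after cmd 3 (t=45): FL=S FR=S RL=W RR=S
after cmd 4 (t=58): FL=W FR=W RL=W RR=W
after cmd 5 (t=65): FL=W FR=S RL=S RR=W
after cmd 6 (t=77): FL=W FR=W RL=W RR=W
after cmd 7 (t=85): FL=W FR=W RL=W RR=W


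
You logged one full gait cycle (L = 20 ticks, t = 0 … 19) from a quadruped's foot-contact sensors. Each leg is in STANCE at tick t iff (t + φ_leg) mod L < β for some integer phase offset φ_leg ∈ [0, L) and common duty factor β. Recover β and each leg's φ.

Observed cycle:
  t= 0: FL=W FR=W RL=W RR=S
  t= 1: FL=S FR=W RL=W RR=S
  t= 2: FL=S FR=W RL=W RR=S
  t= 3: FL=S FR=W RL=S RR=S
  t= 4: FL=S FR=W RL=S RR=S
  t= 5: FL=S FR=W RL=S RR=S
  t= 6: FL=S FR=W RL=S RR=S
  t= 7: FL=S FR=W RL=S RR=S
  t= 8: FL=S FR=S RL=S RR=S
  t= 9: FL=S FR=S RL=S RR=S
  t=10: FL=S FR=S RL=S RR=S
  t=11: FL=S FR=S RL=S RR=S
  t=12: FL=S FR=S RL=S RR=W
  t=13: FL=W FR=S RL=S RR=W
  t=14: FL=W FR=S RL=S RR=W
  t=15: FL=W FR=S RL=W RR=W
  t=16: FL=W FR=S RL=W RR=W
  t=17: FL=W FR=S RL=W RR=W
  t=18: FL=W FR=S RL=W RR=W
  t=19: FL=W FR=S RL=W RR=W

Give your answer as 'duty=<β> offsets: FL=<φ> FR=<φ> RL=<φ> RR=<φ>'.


duty=12 offsets: FL=19 FR=12 RL=17 RR=0

duty β = stance ticks per leg = 12
FL: stance ticks = 12; W→S at t=1 → φ=19
FR: stance ticks = 12; W→S at t=8 → φ=12
RL: stance ticks = 12; W→S at t=3 → φ=17
RR: stance ticks = 12; W→S at t=0 → φ=0


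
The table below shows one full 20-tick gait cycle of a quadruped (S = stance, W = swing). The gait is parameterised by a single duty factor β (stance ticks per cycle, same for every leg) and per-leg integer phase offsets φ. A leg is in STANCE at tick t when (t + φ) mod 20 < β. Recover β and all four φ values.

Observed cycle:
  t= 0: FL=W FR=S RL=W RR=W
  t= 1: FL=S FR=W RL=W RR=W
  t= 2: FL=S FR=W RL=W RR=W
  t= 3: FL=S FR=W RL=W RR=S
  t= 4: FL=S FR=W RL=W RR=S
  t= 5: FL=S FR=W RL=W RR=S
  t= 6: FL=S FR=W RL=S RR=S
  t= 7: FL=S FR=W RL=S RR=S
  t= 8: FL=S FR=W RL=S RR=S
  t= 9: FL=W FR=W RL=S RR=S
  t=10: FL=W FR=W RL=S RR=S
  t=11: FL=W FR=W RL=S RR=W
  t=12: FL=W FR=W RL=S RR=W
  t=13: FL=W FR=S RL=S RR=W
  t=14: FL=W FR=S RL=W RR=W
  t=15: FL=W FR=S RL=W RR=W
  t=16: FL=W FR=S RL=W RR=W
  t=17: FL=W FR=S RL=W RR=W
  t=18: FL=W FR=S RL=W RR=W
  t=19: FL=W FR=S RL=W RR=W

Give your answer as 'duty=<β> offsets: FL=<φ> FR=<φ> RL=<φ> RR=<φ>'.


duty β = stance ticks per leg = 8
FL: stance ticks = 8; W→S at t=1 → φ=19
FR: stance ticks = 8; W→S at t=13 → φ=7
RL: stance ticks = 8; W→S at t=6 → φ=14
RR: stance ticks = 8; W→S at t=3 → φ=17

duty=8 offsets: FL=19 FR=7 RL=14 RR=17


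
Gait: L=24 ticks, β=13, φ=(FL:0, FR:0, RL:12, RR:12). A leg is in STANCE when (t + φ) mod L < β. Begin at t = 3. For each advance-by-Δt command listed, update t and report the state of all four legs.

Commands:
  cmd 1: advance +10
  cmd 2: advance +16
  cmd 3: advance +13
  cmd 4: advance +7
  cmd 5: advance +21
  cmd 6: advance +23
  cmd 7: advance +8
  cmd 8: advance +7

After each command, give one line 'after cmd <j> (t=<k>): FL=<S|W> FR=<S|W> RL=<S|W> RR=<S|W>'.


start t=3: FL=S FR=S RL=W RR=W
cmd 1: advance +10 → t=13, phase=(13,13,1,1) → FL=W FR=W RL=S RR=S
cmd 2: advance +16 → t=29, phase=(5,5,17,17) → FL=S FR=S RL=W RR=W
cmd 3: advance +13 → t=42, phase=(18,18,6,6) → FL=W FR=W RL=S RR=S
cmd 4: advance +7 → t=49, phase=(1,1,13,13) → FL=S FR=S RL=W RR=W
cmd 5: advance +21 → t=70, phase=(22,22,10,10) → FL=W FR=W RL=S RR=S
cmd 6: advance +23 → t=93, phase=(21,21,9,9) → FL=W FR=W RL=S RR=S
cmd 7: advance +8 → t=101, phase=(5,5,17,17) → FL=S FR=S RL=W RR=W
cmd 8: advance +7 → t=108, phase=(12,12,0,0) → FL=S FR=S RL=S RR=S

after cmd 1 (t=13): FL=W FR=W RL=S RR=S
after cmd 2 (t=29): FL=S FR=S RL=W RR=W
after cmd 3 (t=42): FL=W FR=W RL=S RR=S
after cmd 4 (t=49): FL=S FR=S RL=W RR=W
after cmd 5 (t=70): FL=W FR=W RL=S RR=S
after cmd 6 (t=93): FL=W FR=W RL=S RR=S
after cmd 7 (t=101): FL=S FR=S RL=W RR=W
after cmd 8 (t=108): FL=S FR=S RL=S RR=S


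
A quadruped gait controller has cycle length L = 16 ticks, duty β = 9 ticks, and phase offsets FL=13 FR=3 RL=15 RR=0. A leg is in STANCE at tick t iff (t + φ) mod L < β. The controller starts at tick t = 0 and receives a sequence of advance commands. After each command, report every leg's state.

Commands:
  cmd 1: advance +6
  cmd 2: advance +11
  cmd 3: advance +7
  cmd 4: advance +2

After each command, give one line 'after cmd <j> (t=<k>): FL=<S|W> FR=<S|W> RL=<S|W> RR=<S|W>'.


after cmd 1 (t=6): FL=S FR=W RL=S RR=S
after cmd 2 (t=17): FL=W FR=S RL=S RR=S
after cmd 3 (t=24): FL=S FR=W RL=S RR=S
after cmd 4 (t=26): FL=S FR=W RL=W RR=W

start t=0: FL=W FR=S RL=W RR=S
cmd 1: advance +6 → t=6, phase=(3,9,5,6) → FL=S FR=W RL=S RR=S
cmd 2: advance +11 → t=17, phase=(14,4,0,1) → FL=W FR=S RL=S RR=S
cmd 3: advance +7 → t=24, phase=(5,11,7,8) → FL=S FR=W RL=S RR=S
cmd 4: advance +2 → t=26, phase=(7,13,9,10) → FL=S FR=W RL=W RR=W


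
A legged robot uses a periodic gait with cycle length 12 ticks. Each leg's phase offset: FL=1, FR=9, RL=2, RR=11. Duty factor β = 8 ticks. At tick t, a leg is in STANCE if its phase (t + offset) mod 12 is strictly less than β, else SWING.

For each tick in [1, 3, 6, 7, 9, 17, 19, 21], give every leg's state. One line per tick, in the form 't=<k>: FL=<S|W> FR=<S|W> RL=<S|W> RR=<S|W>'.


t=1: FL=S FR=W RL=S RR=S
t=3: FL=S FR=S RL=S RR=S
t=6: FL=S FR=S RL=W RR=S
t=7: FL=W FR=S RL=W RR=S
t=9: FL=W FR=S RL=W RR=W
t=17: FL=S FR=S RL=S RR=S
t=19: FL=W FR=S RL=W RR=S
t=21: FL=W FR=S RL=W RR=W

t=1: phase=(2,10,3,0) vs β=8 → FL=S FR=W RL=S RR=S
t=3: phase=(4,0,5,2) vs β=8 → FL=S FR=S RL=S RR=S
t=6: phase=(7,3,8,5) vs β=8 → FL=S FR=S RL=W RR=S
t=7: phase=(8,4,9,6) vs β=8 → FL=W FR=S RL=W RR=S
t=9: phase=(10,6,11,8) vs β=8 → FL=W FR=S RL=W RR=W
t=17: phase=(6,2,7,4) vs β=8 → FL=S FR=S RL=S RR=S
t=19: phase=(8,4,9,6) vs β=8 → FL=W FR=S RL=W RR=S
t=21: phase=(10,6,11,8) vs β=8 → FL=W FR=S RL=W RR=W


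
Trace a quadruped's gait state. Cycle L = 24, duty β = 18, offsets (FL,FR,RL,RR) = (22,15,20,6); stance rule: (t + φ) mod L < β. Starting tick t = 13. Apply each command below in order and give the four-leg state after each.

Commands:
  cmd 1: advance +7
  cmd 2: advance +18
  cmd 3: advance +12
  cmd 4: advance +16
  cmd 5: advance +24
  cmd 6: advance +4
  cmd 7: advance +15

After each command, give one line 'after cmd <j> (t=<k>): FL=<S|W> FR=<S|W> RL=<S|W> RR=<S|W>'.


after cmd 1 (t=20): FL=W FR=S RL=S RR=S
after cmd 2 (t=38): FL=S FR=S RL=S RR=W
after cmd 3 (t=50): FL=S FR=S RL=W RR=S
after cmd 4 (t=66): FL=S FR=S RL=S RR=S
after cmd 5 (t=90): FL=S FR=S RL=S RR=S
after cmd 6 (t=94): FL=W FR=S RL=W RR=S
after cmd 7 (t=109): FL=S FR=S RL=S RR=W

start t=13: FL=S FR=S RL=S RR=W
cmd 1: advance +7 → t=20, phase=(18,11,16,2) → FL=W FR=S RL=S RR=S
cmd 2: advance +18 → t=38, phase=(12,5,10,20) → FL=S FR=S RL=S RR=W
cmd 3: advance +12 → t=50, phase=(0,17,22,8) → FL=S FR=S RL=W RR=S
cmd 4: advance +16 → t=66, phase=(16,9,14,0) → FL=S FR=S RL=S RR=S
cmd 5: advance +24 → t=90, phase=(16,9,14,0) → FL=S FR=S RL=S RR=S
cmd 6: advance +4 → t=94, phase=(20,13,18,4) → FL=W FR=S RL=W RR=S
cmd 7: advance +15 → t=109, phase=(11,4,9,19) → FL=S FR=S RL=S RR=W


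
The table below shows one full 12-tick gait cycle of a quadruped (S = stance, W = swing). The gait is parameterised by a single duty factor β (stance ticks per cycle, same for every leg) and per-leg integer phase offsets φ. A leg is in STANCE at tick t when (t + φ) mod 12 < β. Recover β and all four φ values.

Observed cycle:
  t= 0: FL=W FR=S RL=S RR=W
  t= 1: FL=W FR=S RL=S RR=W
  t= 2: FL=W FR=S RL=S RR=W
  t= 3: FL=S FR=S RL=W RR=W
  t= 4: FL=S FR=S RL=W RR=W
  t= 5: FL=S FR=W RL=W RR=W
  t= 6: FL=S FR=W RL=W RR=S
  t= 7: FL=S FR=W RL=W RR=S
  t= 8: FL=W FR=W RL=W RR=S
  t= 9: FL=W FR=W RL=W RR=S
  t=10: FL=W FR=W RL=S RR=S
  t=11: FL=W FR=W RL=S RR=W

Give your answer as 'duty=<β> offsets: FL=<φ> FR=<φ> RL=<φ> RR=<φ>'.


duty=5 offsets: FL=9 FR=0 RL=2 RR=6

duty β = stance ticks per leg = 5
FL: stance ticks = 5; W→S at t=3 → φ=9
FR: stance ticks = 5; W→S at t=0 → φ=0
RL: stance ticks = 5; W→S at t=10 → φ=2
RR: stance ticks = 5; W→S at t=6 → φ=6


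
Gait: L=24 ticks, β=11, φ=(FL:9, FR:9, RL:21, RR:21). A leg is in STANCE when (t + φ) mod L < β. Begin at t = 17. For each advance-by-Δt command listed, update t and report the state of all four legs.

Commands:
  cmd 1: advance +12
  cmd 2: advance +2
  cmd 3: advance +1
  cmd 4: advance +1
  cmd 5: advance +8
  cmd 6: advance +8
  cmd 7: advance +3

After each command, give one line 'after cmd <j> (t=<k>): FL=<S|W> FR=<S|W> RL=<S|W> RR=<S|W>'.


start t=17: FL=S FR=S RL=W RR=W
cmd 1: advance +12 → t=29, phase=(14,14,2,2) → FL=W FR=W RL=S RR=S
cmd 2: advance +2 → t=31, phase=(16,16,4,4) → FL=W FR=W RL=S RR=S
cmd 3: advance +1 → t=32, phase=(17,17,5,5) → FL=W FR=W RL=S RR=S
cmd 4: advance +1 → t=33, phase=(18,18,6,6) → FL=W FR=W RL=S RR=S
cmd 5: advance +8 → t=41, phase=(2,2,14,14) → FL=S FR=S RL=W RR=W
cmd 6: advance +8 → t=49, phase=(10,10,22,22) → FL=S FR=S RL=W RR=W
cmd 7: advance +3 → t=52, phase=(13,13,1,1) → FL=W FR=W RL=S RR=S

after cmd 1 (t=29): FL=W FR=W RL=S RR=S
after cmd 2 (t=31): FL=W FR=W RL=S RR=S
after cmd 3 (t=32): FL=W FR=W RL=S RR=S
after cmd 4 (t=33): FL=W FR=W RL=S RR=S
after cmd 5 (t=41): FL=S FR=S RL=W RR=W
after cmd 6 (t=49): FL=S FR=S RL=W RR=W
after cmd 7 (t=52): FL=W FR=W RL=S RR=S


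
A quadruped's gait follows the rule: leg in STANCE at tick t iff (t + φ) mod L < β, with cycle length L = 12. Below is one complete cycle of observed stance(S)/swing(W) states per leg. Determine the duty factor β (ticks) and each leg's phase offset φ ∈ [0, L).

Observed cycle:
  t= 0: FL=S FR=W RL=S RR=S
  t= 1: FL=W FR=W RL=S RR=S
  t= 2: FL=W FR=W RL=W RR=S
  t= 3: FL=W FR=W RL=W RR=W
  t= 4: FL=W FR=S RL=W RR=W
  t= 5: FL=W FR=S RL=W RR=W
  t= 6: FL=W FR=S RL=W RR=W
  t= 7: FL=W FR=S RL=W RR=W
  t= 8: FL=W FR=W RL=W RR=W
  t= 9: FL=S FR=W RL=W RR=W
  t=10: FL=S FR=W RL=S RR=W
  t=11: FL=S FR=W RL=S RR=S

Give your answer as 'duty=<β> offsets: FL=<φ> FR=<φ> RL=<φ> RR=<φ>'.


duty=4 offsets: FL=3 FR=8 RL=2 RR=1

duty β = stance ticks per leg = 4
FL: stance ticks = 4; W→S at t=9 → φ=3
FR: stance ticks = 4; W→S at t=4 → φ=8
RL: stance ticks = 4; W→S at t=10 → φ=2
RR: stance ticks = 4; W→S at t=11 → φ=1


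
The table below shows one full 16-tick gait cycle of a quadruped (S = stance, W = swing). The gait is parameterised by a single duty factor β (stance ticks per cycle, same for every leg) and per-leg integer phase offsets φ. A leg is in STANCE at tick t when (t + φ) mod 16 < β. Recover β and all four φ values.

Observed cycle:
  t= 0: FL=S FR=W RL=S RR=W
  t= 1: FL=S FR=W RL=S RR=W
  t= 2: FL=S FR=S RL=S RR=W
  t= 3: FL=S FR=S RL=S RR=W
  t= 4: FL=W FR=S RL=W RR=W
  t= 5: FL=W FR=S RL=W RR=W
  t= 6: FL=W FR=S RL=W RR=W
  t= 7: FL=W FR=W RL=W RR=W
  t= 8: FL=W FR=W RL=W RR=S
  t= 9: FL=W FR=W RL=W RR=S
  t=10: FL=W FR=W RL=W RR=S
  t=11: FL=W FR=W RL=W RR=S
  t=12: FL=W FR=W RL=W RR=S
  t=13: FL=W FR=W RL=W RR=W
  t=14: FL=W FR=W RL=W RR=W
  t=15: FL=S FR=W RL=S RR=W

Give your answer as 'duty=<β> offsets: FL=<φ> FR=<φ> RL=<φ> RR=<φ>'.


duty β = stance ticks per leg = 5
FL: stance ticks = 5; W→S at t=15 → φ=1
FR: stance ticks = 5; W→S at t=2 → φ=14
RL: stance ticks = 5; W→S at t=15 → φ=1
RR: stance ticks = 5; W→S at t=8 → φ=8

duty=5 offsets: FL=1 FR=14 RL=1 RR=8


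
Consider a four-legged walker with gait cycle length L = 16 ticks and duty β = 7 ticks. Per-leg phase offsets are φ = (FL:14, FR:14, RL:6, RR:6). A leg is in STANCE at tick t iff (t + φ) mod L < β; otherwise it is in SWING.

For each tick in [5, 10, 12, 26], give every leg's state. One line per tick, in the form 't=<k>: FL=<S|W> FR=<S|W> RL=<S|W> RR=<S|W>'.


t=5: FL=S FR=S RL=W RR=W
t=10: FL=W FR=W RL=S RR=S
t=12: FL=W FR=W RL=S RR=S
t=26: FL=W FR=W RL=S RR=S

t=5: phase=(3,3,11,11) vs β=7 → FL=S FR=S RL=W RR=W
t=10: phase=(8,8,0,0) vs β=7 → FL=W FR=W RL=S RR=S
t=12: phase=(10,10,2,2) vs β=7 → FL=W FR=W RL=S RR=S
t=26: phase=(8,8,0,0) vs β=7 → FL=W FR=W RL=S RR=S


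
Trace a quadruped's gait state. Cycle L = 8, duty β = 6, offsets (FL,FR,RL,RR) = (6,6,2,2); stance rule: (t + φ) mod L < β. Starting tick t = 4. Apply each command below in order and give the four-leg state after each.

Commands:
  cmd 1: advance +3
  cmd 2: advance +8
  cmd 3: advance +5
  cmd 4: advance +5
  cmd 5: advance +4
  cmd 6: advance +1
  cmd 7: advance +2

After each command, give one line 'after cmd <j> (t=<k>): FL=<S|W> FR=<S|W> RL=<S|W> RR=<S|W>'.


after cmd 1 (t=7): FL=S FR=S RL=S RR=S
after cmd 2 (t=15): FL=S FR=S RL=S RR=S
after cmd 3 (t=20): FL=S FR=S RL=W RR=W
after cmd 4 (t=25): FL=W FR=W RL=S RR=S
after cmd 5 (t=29): FL=S FR=S RL=W RR=W
after cmd 6 (t=30): FL=S FR=S RL=S RR=S
after cmd 7 (t=32): FL=W FR=W RL=S RR=S

start t=4: FL=S FR=S RL=W RR=W
cmd 1: advance +3 → t=7, phase=(5,5,1,1) → FL=S FR=S RL=S RR=S
cmd 2: advance +8 → t=15, phase=(5,5,1,1) → FL=S FR=S RL=S RR=S
cmd 3: advance +5 → t=20, phase=(2,2,6,6) → FL=S FR=S RL=W RR=W
cmd 4: advance +5 → t=25, phase=(7,7,3,3) → FL=W FR=W RL=S RR=S
cmd 5: advance +4 → t=29, phase=(3,3,7,7) → FL=S FR=S RL=W RR=W
cmd 6: advance +1 → t=30, phase=(4,4,0,0) → FL=S FR=S RL=S RR=S
cmd 7: advance +2 → t=32, phase=(6,6,2,2) → FL=W FR=W RL=S RR=S


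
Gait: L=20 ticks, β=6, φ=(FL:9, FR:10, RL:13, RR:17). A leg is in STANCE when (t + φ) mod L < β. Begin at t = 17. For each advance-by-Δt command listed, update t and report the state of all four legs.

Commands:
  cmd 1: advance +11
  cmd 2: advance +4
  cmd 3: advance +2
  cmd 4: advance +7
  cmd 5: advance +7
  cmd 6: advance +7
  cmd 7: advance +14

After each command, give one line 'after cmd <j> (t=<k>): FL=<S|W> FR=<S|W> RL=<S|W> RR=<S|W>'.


after cmd 1 (t=28): FL=W FR=W RL=S RR=S
after cmd 2 (t=32): FL=S FR=S RL=S RR=W
after cmd 3 (t=34): FL=S FR=S RL=W RR=W
after cmd 4 (t=41): FL=W FR=W RL=W RR=W
after cmd 5 (t=48): FL=W FR=W RL=S RR=S
after cmd 6 (t=55): FL=S FR=S RL=W RR=W
after cmd 7 (t=69): FL=W FR=W RL=S RR=W

start t=17: FL=W FR=W RL=W RR=W
cmd 1: advance +11 → t=28, phase=(17,18,1,5) → FL=W FR=W RL=S RR=S
cmd 2: advance +4 → t=32, phase=(1,2,5,9) → FL=S FR=S RL=S RR=W
cmd 3: advance +2 → t=34, phase=(3,4,7,11) → FL=S FR=S RL=W RR=W
cmd 4: advance +7 → t=41, phase=(10,11,14,18) → FL=W FR=W RL=W RR=W
cmd 5: advance +7 → t=48, phase=(17,18,1,5) → FL=W FR=W RL=S RR=S
cmd 6: advance +7 → t=55, phase=(4,5,8,12) → FL=S FR=S RL=W RR=W
cmd 7: advance +14 → t=69, phase=(18,19,2,6) → FL=W FR=W RL=S RR=W


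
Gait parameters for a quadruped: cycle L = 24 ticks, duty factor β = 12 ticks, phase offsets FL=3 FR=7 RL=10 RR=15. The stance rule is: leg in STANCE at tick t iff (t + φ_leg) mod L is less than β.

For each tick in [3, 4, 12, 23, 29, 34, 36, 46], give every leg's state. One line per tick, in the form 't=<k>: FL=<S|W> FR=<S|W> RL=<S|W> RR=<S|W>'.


t=3: phase=(6,10,13,18) vs β=12 → FL=S FR=S RL=W RR=W
t=4: phase=(7,11,14,19) vs β=12 → FL=S FR=S RL=W RR=W
t=12: phase=(15,19,22,3) vs β=12 → FL=W FR=W RL=W RR=S
t=23: phase=(2,6,9,14) vs β=12 → FL=S FR=S RL=S RR=W
t=29: phase=(8,12,15,20) vs β=12 → FL=S FR=W RL=W RR=W
t=34: phase=(13,17,20,1) vs β=12 → FL=W FR=W RL=W RR=S
t=36: phase=(15,19,22,3) vs β=12 → FL=W FR=W RL=W RR=S
t=46: phase=(1,5,8,13) vs β=12 → FL=S FR=S RL=S RR=W

t=3: FL=S FR=S RL=W RR=W
t=4: FL=S FR=S RL=W RR=W
t=12: FL=W FR=W RL=W RR=S
t=23: FL=S FR=S RL=S RR=W
t=29: FL=S FR=W RL=W RR=W
t=34: FL=W FR=W RL=W RR=S
t=36: FL=W FR=W RL=W RR=S
t=46: FL=S FR=S RL=S RR=W


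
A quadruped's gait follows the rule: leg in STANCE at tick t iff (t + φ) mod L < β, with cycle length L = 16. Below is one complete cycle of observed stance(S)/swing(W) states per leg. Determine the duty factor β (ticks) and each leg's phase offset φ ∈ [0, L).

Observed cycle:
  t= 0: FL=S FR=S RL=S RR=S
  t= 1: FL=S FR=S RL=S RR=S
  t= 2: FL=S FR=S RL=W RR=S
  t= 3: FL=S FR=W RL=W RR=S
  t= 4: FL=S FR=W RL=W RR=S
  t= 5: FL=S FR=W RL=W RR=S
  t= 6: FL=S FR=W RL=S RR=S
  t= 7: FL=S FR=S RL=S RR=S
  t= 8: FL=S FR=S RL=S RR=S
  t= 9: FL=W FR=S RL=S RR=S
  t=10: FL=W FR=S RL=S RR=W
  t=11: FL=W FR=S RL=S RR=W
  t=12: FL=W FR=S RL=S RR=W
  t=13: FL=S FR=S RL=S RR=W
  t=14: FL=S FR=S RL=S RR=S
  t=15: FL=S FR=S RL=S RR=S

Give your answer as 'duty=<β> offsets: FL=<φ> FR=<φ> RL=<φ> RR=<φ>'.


duty=12 offsets: FL=3 FR=9 RL=10 RR=2

duty β = stance ticks per leg = 12
FL: stance ticks = 12; W→S at t=13 → φ=3
FR: stance ticks = 12; W→S at t=7 → φ=9
RL: stance ticks = 12; W→S at t=6 → φ=10
RR: stance ticks = 12; W→S at t=14 → φ=2
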